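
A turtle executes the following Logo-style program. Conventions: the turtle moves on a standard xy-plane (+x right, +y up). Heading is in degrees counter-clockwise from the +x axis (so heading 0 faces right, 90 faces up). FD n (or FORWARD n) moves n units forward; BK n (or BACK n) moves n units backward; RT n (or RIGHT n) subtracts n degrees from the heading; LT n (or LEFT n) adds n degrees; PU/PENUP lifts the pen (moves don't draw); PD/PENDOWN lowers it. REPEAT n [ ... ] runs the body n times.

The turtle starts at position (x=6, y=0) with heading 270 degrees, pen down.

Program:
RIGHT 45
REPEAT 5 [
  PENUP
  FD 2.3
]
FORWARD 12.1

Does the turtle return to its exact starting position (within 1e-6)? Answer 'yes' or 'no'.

Executing turtle program step by step:
Start: pos=(6,0), heading=270, pen down
RT 45: heading 270 -> 225
REPEAT 5 [
  -- iteration 1/5 --
  PU: pen up
  FD 2.3: (6,0) -> (4.374,-1.626) [heading=225, move]
  -- iteration 2/5 --
  PU: pen up
  FD 2.3: (4.374,-1.626) -> (2.747,-3.253) [heading=225, move]
  -- iteration 3/5 --
  PU: pen up
  FD 2.3: (2.747,-3.253) -> (1.121,-4.879) [heading=225, move]
  -- iteration 4/5 --
  PU: pen up
  FD 2.3: (1.121,-4.879) -> (-0.505,-6.505) [heading=225, move]
  -- iteration 5/5 --
  PU: pen up
  FD 2.3: (-0.505,-6.505) -> (-2.132,-8.132) [heading=225, move]
]
FD 12.1: (-2.132,-8.132) -> (-10.688,-16.688) [heading=225, move]
Final: pos=(-10.688,-16.688), heading=225, 0 segment(s) drawn

Start position: (6, 0)
Final position: (-10.688, -16.688)
Distance = 23.6; >= 1e-6 -> NOT closed

Answer: no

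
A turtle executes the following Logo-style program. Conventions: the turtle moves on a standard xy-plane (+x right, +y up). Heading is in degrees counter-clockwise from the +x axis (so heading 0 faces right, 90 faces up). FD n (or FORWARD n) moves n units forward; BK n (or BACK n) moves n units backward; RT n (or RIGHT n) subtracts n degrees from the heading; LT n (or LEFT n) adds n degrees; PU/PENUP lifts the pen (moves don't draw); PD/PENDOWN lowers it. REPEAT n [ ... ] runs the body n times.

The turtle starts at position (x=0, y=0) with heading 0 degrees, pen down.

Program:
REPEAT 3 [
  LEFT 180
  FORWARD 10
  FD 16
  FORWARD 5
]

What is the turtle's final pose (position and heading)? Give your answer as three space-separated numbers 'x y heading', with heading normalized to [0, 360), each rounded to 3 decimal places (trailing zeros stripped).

Answer: -31 0 180

Derivation:
Executing turtle program step by step:
Start: pos=(0,0), heading=0, pen down
REPEAT 3 [
  -- iteration 1/3 --
  LT 180: heading 0 -> 180
  FD 10: (0,0) -> (-10,0) [heading=180, draw]
  FD 16: (-10,0) -> (-26,0) [heading=180, draw]
  FD 5: (-26,0) -> (-31,0) [heading=180, draw]
  -- iteration 2/3 --
  LT 180: heading 180 -> 0
  FD 10: (-31,0) -> (-21,0) [heading=0, draw]
  FD 16: (-21,0) -> (-5,0) [heading=0, draw]
  FD 5: (-5,0) -> (0,0) [heading=0, draw]
  -- iteration 3/3 --
  LT 180: heading 0 -> 180
  FD 10: (0,0) -> (-10,0) [heading=180, draw]
  FD 16: (-10,0) -> (-26,0) [heading=180, draw]
  FD 5: (-26,0) -> (-31,0) [heading=180, draw]
]
Final: pos=(-31,0), heading=180, 9 segment(s) drawn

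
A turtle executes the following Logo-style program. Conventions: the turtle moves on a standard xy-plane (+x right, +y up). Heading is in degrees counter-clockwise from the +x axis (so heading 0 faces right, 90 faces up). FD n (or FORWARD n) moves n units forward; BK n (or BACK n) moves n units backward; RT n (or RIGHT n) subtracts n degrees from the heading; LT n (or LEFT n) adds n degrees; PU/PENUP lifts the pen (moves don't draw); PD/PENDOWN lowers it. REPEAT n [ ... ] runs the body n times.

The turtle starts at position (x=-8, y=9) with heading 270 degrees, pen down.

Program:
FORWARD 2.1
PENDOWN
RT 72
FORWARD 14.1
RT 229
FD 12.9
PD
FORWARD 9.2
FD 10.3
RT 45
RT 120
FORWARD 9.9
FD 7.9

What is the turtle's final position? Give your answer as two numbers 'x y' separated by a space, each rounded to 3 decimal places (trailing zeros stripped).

Executing turtle program step by step:
Start: pos=(-8,9), heading=270, pen down
FD 2.1: (-8,9) -> (-8,6.9) [heading=270, draw]
PD: pen down
RT 72: heading 270 -> 198
FD 14.1: (-8,6.9) -> (-21.41,2.543) [heading=198, draw]
RT 229: heading 198 -> 329
FD 12.9: (-21.41,2.543) -> (-10.352,-4.101) [heading=329, draw]
PD: pen down
FD 9.2: (-10.352,-4.101) -> (-2.466,-8.839) [heading=329, draw]
FD 10.3: (-2.466,-8.839) -> (6.362,-14.144) [heading=329, draw]
RT 45: heading 329 -> 284
RT 120: heading 284 -> 164
FD 9.9: (6.362,-14.144) -> (-3.154,-11.416) [heading=164, draw]
FD 7.9: (-3.154,-11.416) -> (-10.748,-9.238) [heading=164, draw]
Final: pos=(-10.748,-9.238), heading=164, 7 segment(s) drawn

Answer: -10.748 -9.238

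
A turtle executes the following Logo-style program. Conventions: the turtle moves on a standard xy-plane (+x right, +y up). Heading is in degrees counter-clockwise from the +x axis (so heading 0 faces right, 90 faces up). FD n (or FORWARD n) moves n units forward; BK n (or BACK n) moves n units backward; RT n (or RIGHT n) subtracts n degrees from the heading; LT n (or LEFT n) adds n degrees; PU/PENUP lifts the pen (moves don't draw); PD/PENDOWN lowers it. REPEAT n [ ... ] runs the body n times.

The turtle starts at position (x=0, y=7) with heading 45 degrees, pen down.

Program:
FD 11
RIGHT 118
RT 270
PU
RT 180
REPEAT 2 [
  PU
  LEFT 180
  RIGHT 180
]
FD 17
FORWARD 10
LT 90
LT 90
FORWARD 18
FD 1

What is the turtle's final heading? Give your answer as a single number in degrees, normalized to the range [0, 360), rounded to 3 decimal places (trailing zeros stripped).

Answer: 17

Derivation:
Executing turtle program step by step:
Start: pos=(0,7), heading=45, pen down
FD 11: (0,7) -> (7.778,14.778) [heading=45, draw]
RT 118: heading 45 -> 287
RT 270: heading 287 -> 17
PU: pen up
RT 180: heading 17 -> 197
REPEAT 2 [
  -- iteration 1/2 --
  PU: pen up
  LT 180: heading 197 -> 17
  RT 180: heading 17 -> 197
  -- iteration 2/2 --
  PU: pen up
  LT 180: heading 197 -> 17
  RT 180: heading 17 -> 197
]
FD 17: (7.778,14.778) -> (-8.479,9.808) [heading=197, move]
FD 10: (-8.479,9.808) -> (-18.042,6.884) [heading=197, move]
LT 90: heading 197 -> 287
LT 90: heading 287 -> 17
FD 18: (-18.042,6.884) -> (-0.829,12.147) [heading=17, move]
FD 1: (-0.829,12.147) -> (0.128,12.439) [heading=17, move]
Final: pos=(0.128,12.439), heading=17, 1 segment(s) drawn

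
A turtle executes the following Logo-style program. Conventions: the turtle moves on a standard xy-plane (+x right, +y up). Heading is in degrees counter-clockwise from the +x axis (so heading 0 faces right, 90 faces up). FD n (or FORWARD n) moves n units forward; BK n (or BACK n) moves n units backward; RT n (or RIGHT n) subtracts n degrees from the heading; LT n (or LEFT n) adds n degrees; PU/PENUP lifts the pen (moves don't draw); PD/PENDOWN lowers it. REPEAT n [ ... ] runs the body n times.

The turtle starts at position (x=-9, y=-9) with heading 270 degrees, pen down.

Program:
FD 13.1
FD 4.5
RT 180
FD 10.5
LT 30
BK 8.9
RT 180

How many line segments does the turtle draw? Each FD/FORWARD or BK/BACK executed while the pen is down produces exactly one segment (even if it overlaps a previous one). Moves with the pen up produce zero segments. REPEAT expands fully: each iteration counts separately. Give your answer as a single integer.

Executing turtle program step by step:
Start: pos=(-9,-9), heading=270, pen down
FD 13.1: (-9,-9) -> (-9,-22.1) [heading=270, draw]
FD 4.5: (-9,-22.1) -> (-9,-26.6) [heading=270, draw]
RT 180: heading 270 -> 90
FD 10.5: (-9,-26.6) -> (-9,-16.1) [heading=90, draw]
LT 30: heading 90 -> 120
BK 8.9: (-9,-16.1) -> (-4.55,-23.808) [heading=120, draw]
RT 180: heading 120 -> 300
Final: pos=(-4.55,-23.808), heading=300, 4 segment(s) drawn
Segments drawn: 4

Answer: 4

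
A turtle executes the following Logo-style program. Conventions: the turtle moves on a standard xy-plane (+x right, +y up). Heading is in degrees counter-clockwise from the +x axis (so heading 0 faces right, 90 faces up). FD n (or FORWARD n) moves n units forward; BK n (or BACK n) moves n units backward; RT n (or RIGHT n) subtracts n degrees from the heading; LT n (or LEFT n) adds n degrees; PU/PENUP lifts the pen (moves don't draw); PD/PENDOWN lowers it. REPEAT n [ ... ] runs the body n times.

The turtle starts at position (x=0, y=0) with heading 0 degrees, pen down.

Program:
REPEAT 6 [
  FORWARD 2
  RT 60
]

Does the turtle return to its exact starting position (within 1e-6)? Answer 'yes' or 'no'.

Answer: yes

Derivation:
Executing turtle program step by step:
Start: pos=(0,0), heading=0, pen down
REPEAT 6 [
  -- iteration 1/6 --
  FD 2: (0,0) -> (2,0) [heading=0, draw]
  RT 60: heading 0 -> 300
  -- iteration 2/6 --
  FD 2: (2,0) -> (3,-1.732) [heading=300, draw]
  RT 60: heading 300 -> 240
  -- iteration 3/6 --
  FD 2: (3,-1.732) -> (2,-3.464) [heading=240, draw]
  RT 60: heading 240 -> 180
  -- iteration 4/6 --
  FD 2: (2,-3.464) -> (0,-3.464) [heading=180, draw]
  RT 60: heading 180 -> 120
  -- iteration 5/6 --
  FD 2: (0,-3.464) -> (-1,-1.732) [heading=120, draw]
  RT 60: heading 120 -> 60
  -- iteration 6/6 --
  FD 2: (-1,-1.732) -> (0,0) [heading=60, draw]
  RT 60: heading 60 -> 0
]
Final: pos=(0,0), heading=0, 6 segment(s) drawn

Start position: (0, 0)
Final position: (0, 0)
Distance = 0; < 1e-6 -> CLOSED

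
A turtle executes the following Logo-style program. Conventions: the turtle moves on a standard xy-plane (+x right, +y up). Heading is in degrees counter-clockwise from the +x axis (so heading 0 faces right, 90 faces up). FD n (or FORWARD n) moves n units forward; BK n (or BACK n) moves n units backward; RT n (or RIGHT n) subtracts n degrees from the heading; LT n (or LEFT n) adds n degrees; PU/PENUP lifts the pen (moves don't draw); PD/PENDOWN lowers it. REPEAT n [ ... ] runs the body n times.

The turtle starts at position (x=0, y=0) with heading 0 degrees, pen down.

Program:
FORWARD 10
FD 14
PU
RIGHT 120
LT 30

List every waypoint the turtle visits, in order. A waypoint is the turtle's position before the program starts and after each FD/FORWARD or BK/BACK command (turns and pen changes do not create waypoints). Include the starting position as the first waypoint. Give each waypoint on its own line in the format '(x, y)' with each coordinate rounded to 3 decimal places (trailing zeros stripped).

Executing turtle program step by step:
Start: pos=(0,0), heading=0, pen down
FD 10: (0,0) -> (10,0) [heading=0, draw]
FD 14: (10,0) -> (24,0) [heading=0, draw]
PU: pen up
RT 120: heading 0 -> 240
LT 30: heading 240 -> 270
Final: pos=(24,0), heading=270, 2 segment(s) drawn
Waypoints (3 total):
(0, 0)
(10, 0)
(24, 0)

Answer: (0, 0)
(10, 0)
(24, 0)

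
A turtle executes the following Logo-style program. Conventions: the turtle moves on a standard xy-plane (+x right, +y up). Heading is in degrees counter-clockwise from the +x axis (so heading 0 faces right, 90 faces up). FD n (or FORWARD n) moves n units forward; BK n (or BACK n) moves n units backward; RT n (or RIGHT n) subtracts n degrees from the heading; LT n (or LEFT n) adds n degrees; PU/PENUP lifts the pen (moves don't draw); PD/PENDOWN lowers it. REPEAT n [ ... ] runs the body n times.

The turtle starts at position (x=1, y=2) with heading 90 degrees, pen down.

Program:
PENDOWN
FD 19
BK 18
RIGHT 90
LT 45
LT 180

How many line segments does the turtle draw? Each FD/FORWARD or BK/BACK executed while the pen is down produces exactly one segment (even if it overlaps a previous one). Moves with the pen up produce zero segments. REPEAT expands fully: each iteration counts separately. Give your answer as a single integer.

Executing turtle program step by step:
Start: pos=(1,2), heading=90, pen down
PD: pen down
FD 19: (1,2) -> (1,21) [heading=90, draw]
BK 18: (1,21) -> (1,3) [heading=90, draw]
RT 90: heading 90 -> 0
LT 45: heading 0 -> 45
LT 180: heading 45 -> 225
Final: pos=(1,3), heading=225, 2 segment(s) drawn
Segments drawn: 2

Answer: 2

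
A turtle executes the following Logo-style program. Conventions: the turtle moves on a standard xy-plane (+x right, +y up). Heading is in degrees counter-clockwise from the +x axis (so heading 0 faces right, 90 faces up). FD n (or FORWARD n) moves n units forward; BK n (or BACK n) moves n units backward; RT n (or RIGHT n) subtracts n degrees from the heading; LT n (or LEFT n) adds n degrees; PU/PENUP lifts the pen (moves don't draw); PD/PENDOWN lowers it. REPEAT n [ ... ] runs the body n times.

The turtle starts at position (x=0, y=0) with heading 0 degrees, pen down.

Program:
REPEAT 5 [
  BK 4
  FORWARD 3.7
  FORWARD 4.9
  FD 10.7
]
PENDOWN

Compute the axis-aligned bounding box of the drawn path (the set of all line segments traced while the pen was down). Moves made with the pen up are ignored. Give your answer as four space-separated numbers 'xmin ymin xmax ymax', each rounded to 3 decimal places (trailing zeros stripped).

Executing turtle program step by step:
Start: pos=(0,0), heading=0, pen down
REPEAT 5 [
  -- iteration 1/5 --
  BK 4: (0,0) -> (-4,0) [heading=0, draw]
  FD 3.7: (-4,0) -> (-0.3,0) [heading=0, draw]
  FD 4.9: (-0.3,0) -> (4.6,0) [heading=0, draw]
  FD 10.7: (4.6,0) -> (15.3,0) [heading=0, draw]
  -- iteration 2/5 --
  BK 4: (15.3,0) -> (11.3,0) [heading=0, draw]
  FD 3.7: (11.3,0) -> (15,0) [heading=0, draw]
  FD 4.9: (15,0) -> (19.9,0) [heading=0, draw]
  FD 10.7: (19.9,0) -> (30.6,0) [heading=0, draw]
  -- iteration 3/5 --
  BK 4: (30.6,0) -> (26.6,0) [heading=0, draw]
  FD 3.7: (26.6,0) -> (30.3,0) [heading=0, draw]
  FD 4.9: (30.3,0) -> (35.2,0) [heading=0, draw]
  FD 10.7: (35.2,0) -> (45.9,0) [heading=0, draw]
  -- iteration 4/5 --
  BK 4: (45.9,0) -> (41.9,0) [heading=0, draw]
  FD 3.7: (41.9,0) -> (45.6,0) [heading=0, draw]
  FD 4.9: (45.6,0) -> (50.5,0) [heading=0, draw]
  FD 10.7: (50.5,0) -> (61.2,0) [heading=0, draw]
  -- iteration 5/5 --
  BK 4: (61.2,0) -> (57.2,0) [heading=0, draw]
  FD 3.7: (57.2,0) -> (60.9,0) [heading=0, draw]
  FD 4.9: (60.9,0) -> (65.8,0) [heading=0, draw]
  FD 10.7: (65.8,0) -> (76.5,0) [heading=0, draw]
]
PD: pen down
Final: pos=(76.5,0), heading=0, 20 segment(s) drawn

Segment endpoints: x in {-4, -0.3, 0, 4.6, 11.3, 15, 15.3, 19.9, 26.6, 30.3, 30.6, 35.2, 41.9, 45.6, 45.9, 50.5, 57.2, 60.9, 61.2, 65.8, 76.5}, y in {0}
xmin=-4, ymin=0, xmax=76.5, ymax=0

Answer: -4 0 76.5 0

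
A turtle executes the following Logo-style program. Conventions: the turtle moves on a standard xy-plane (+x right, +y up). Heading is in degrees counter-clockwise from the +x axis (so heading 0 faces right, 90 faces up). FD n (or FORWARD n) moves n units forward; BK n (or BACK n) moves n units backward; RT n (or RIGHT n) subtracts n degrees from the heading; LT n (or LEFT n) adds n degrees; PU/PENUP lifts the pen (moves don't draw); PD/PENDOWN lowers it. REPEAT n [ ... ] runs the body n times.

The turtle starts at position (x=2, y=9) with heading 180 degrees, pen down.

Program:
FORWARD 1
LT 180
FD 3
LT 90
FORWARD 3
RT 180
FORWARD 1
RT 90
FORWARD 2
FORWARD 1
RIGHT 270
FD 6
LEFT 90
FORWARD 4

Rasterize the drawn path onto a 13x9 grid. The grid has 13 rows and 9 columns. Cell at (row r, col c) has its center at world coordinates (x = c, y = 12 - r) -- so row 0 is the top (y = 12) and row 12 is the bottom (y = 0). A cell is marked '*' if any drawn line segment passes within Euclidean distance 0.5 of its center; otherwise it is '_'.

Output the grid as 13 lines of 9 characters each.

Segment 0: (2,9) -> (1,9)
Segment 1: (1,9) -> (4,9)
Segment 2: (4,9) -> (4,12)
Segment 3: (4,12) -> (4,11)
Segment 4: (4,11) -> (2,11)
Segment 5: (2,11) -> (1,11)
Segment 6: (1,11) -> (1,5)
Segment 7: (1,5) -> (5,5)

Answer: ____*____
_****____
_*__*____
_****____
_*_______
_*_______
_*_______
_*****___
_________
_________
_________
_________
_________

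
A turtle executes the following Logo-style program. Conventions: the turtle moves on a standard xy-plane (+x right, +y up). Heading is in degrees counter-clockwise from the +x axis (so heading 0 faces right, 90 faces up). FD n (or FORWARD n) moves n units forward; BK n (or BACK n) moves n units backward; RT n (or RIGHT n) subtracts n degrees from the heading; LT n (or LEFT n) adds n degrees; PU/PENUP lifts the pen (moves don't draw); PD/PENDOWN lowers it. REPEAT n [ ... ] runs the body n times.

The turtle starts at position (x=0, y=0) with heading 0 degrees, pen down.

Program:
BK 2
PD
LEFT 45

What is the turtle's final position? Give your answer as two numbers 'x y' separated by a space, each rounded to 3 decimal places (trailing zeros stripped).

Executing turtle program step by step:
Start: pos=(0,0), heading=0, pen down
BK 2: (0,0) -> (-2,0) [heading=0, draw]
PD: pen down
LT 45: heading 0 -> 45
Final: pos=(-2,0), heading=45, 1 segment(s) drawn

Answer: -2 0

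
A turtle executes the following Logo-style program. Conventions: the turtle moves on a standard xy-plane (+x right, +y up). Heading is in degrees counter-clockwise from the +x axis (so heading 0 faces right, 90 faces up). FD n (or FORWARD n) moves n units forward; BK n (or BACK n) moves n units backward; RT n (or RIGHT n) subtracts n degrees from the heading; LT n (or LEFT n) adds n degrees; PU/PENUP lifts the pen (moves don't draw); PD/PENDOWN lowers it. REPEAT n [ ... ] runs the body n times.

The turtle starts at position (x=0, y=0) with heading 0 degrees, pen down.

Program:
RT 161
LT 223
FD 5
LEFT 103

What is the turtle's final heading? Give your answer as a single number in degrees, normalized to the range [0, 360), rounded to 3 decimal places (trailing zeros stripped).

Answer: 165

Derivation:
Executing turtle program step by step:
Start: pos=(0,0), heading=0, pen down
RT 161: heading 0 -> 199
LT 223: heading 199 -> 62
FD 5: (0,0) -> (2.347,4.415) [heading=62, draw]
LT 103: heading 62 -> 165
Final: pos=(2.347,4.415), heading=165, 1 segment(s) drawn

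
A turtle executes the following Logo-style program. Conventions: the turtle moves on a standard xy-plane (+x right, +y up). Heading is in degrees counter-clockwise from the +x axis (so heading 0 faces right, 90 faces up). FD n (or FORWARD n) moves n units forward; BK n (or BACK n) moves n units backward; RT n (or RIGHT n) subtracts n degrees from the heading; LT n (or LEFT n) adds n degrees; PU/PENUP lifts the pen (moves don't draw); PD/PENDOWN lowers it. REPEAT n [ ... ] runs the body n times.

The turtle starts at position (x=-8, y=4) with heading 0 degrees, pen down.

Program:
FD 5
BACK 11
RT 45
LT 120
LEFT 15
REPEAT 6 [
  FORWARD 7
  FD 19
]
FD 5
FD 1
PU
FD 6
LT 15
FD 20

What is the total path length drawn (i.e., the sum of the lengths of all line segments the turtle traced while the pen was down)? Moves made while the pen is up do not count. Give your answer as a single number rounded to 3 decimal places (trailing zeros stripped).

Executing turtle program step by step:
Start: pos=(-8,4), heading=0, pen down
FD 5: (-8,4) -> (-3,4) [heading=0, draw]
BK 11: (-3,4) -> (-14,4) [heading=0, draw]
RT 45: heading 0 -> 315
LT 120: heading 315 -> 75
LT 15: heading 75 -> 90
REPEAT 6 [
  -- iteration 1/6 --
  FD 7: (-14,4) -> (-14,11) [heading=90, draw]
  FD 19: (-14,11) -> (-14,30) [heading=90, draw]
  -- iteration 2/6 --
  FD 7: (-14,30) -> (-14,37) [heading=90, draw]
  FD 19: (-14,37) -> (-14,56) [heading=90, draw]
  -- iteration 3/6 --
  FD 7: (-14,56) -> (-14,63) [heading=90, draw]
  FD 19: (-14,63) -> (-14,82) [heading=90, draw]
  -- iteration 4/6 --
  FD 7: (-14,82) -> (-14,89) [heading=90, draw]
  FD 19: (-14,89) -> (-14,108) [heading=90, draw]
  -- iteration 5/6 --
  FD 7: (-14,108) -> (-14,115) [heading=90, draw]
  FD 19: (-14,115) -> (-14,134) [heading=90, draw]
  -- iteration 6/6 --
  FD 7: (-14,134) -> (-14,141) [heading=90, draw]
  FD 19: (-14,141) -> (-14,160) [heading=90, draw]
]
FD 5: (-14,160) -> (-14,165) [heading=90, draw]
FD 1: (-14,165) -> (-14,166) [heading=90, draw]
PU: pen up
FD 6: (-14,166) -> (-14,172) [heading=90, move]
LT 15: heading 90 -> 105
FD 20: (-14,172) -> (-19.176,191.319) [heading=105, move]
Final: pos=(-19.176,191.319), heading=105, 16 segment(s) drawn

Segment lengths:
  seg 1: (-8,4) -> (-3,4), length = 5
  seg 2: (-3,4) -> (-14,4), length = 11
  seg 3: (-14,4) -> (-14,11), length = 7
  seg 4: (-14,11) -> (-14,30), length = 19
  seg 5: (-14,30) -> (-14,37), length = 7
  seg 6: (-14,37) -> (-14,56), length = 19
  seg 7: (-14,56) -> (-14,63), length = 7
  seg 8: (-14,63) -> (-14,82), length = 19
  seg 9: (-14,82) -> (-14,89), length = 7
  seg 10: (-14,89) -> (-14,108), length = 19
  seg 11: (-14,108) -> (-14,115), length = 7
  seg 12: (-14,115) -> (-14,134), length = 19
  seg 13: (-14,134) -> (-14,141), length = 7
  seg 14: (-14,141) -> (-14,160), length = 19
  seg 15: (-14,160) -> (-14,165), length = 5
  seg 16: (-14,165) -> (-14,166), length = 1
Total = 178

Answer: 178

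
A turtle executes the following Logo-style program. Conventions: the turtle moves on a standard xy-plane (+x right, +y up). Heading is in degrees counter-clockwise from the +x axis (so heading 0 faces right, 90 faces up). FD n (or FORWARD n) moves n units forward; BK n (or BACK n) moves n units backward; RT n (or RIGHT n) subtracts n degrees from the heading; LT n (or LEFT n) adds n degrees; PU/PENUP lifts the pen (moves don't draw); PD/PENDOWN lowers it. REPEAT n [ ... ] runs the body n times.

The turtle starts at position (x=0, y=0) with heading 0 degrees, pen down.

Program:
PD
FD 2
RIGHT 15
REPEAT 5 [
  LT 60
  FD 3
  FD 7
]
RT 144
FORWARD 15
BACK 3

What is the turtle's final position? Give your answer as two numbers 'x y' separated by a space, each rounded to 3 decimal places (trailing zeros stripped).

Answer: -16.985 10.14

Derivation:
Executing turtle program step by step:
Start: pos=(0,0), heading=0, pen down
PD: pen down
FD 2: (0,0) -> (2,0) [heading=0, draw]
RT 15: heading 0 -> 345
REPEAT 5 [
  -- iteration 1/5 --
  LT 60: heading 345 -> 45
  FD 3: (2,0) -> (4.121,2.121) [heading=45, draw]
  FD 7: (4.121,2.121) -> (9.071,7.071) [heading=45, draw]
  -- iteration 2/5 --
  LT 60: heading 45 -> 105
  FD 3: (9.071,7.071) -> (8.295,9.969) [heading=105, draw]
  FD 7: (8.295,9.969) -> (6.483,16.73) [heading=105, draw]
  -- iteration 3/5 --
  LT 60: heading 105 -> 165
  FD 3: (6.483,16.73) -> (3.585,17.507) [heading=165, draw]
  FD 7: (3.585,17.507) -> (-3.176,19.319) [heading=165, draw]
  -- iteration 4/5 --
  LT 60: heading 165 -> 225
  FD 3: (-3.176,19.319) -> (-5.298,17.197) [heading=225, draw]
  FD 7: (-5.298,17.197) -> (-10.247,12.247) [heading=225, draw]
  -- iteration 5/5 --
  LT 60: heading 225 -> 285
  FD 3: (-10.247,12.247) -> (-9.471,9.35) [heading=285, draw]
  FD 7: (-9.471,9.35) -> (-7.659,2.588) [heading=285, draw]
]
RT 144: heading 285 -> 141
FD 15: (-7.659,2.588) -> (-19.316,12.028) [heading=141, draw]
BK 3: (-19.316,12.028) -> (-16.985,10.14) [heading=141, draw]
Final: pos=(-16.985,10.14), heading=141, 13 segment(s) drawn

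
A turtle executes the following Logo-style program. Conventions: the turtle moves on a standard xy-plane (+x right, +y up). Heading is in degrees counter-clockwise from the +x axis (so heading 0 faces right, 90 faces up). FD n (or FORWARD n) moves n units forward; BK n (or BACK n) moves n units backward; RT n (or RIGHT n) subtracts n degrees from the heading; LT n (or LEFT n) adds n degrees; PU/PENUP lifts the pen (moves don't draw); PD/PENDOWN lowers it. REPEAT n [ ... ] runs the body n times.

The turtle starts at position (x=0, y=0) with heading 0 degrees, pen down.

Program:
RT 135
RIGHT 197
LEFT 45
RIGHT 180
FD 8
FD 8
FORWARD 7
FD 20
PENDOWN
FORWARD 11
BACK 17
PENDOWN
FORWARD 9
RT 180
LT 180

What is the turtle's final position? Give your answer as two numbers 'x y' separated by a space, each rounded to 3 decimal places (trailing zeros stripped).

Executing turtle program step by step:
Start: pos=(0,0), heading=0, pen down
RT 135: heading 0 -> 225
RT 197: heading 225 -> 28
LT 45: heading 28 -> 73
RT 180: heading 73 -> 253
FD 8: (0,0) -> (-2.339,-7.65) [heading=253, draw]
FD 8: (-2.339,-7.65) -> (-4.678,-15.301) [heading=253, draw]
FD 7: (-4.678,-15.301) -> (-6.725,-21.995) [heading=253, draw]
FD 20: (-6.725,-21.995) -> (-12.572,-41.121) [heading=253, draw]
PD: pen down
FD 11: (-12.572,-41.121) -> (-15.788,-51.64) [heading=253, draw]
BK 17: (-15.788,-51.64) -> (-10.818,-35.383) [heading=253, draw]
PD: pen down
FD 9: (-10.818,-35.383) -> (-13.449,-43.99) [heading=253, draw]
RT 180: heading 253 -> 73
LT 180: heading 73 -> 253
Final: pos=(-13.449,-43.99), heading=253, 7 segment(s) drawn

Answer: -13.449 -43.99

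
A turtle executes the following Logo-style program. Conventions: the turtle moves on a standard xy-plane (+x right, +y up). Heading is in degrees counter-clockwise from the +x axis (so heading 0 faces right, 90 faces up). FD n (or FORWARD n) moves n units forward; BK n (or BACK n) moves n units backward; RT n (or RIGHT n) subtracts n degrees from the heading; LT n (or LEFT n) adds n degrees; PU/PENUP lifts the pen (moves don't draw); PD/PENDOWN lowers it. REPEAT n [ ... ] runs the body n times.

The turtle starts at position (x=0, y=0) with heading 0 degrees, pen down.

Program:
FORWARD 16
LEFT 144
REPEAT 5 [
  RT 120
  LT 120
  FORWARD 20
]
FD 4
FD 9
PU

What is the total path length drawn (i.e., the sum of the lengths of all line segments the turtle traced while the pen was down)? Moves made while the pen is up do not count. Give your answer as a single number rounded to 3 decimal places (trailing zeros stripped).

Answer: 129

Derivation:
Executing turtle program step by step:
Start: pos=(0,0), heading=0, pen down
FD 16: (0,0) -> (16,0) [heading=0, draw]
LT 144: heading 0 -> 144
REPEAT 5 [
  -- iteration 1/5 --
  RT 120: heading 144 -> 24
  LT 120: heading 24 -> 144
  FD 20: (16,0) -> (-0.18,11.756) [heading=144, draw]
  -- iteration 2/5 --
  RT 120: heading 144 -> 24
  LT 120: heading 24 -> 144
  FD 20: (-0.18,11.756) -> (-16.361,23.511) [heading=144, draw]
  -- iteration 3/5 --
  RT 120: heading 144 -> 24
  LT 120: heading 24 -> 144
  FD 20: (-16.361,23.511) -> (-32.541,35.267) [heading=144, draw]
  -- iteration 4/5 --
  RT 120: heading 144 -> 24
  LT 120: heading 24 -> 144
  FD 20: (-32.541,35.267) -> (-48.721,47.023) [heading=144, draw]
  -- iteration 5/5 --
  RT 120: heading 144 -> 24
  LT 120: heading 24 -> 144
  FD 20: (-48.721,47.023) -> (-64.902,58.779) [heading=144, draw]
]
FD 4: (-64.902,58.779) -> (-68.138,61.13) [heading=144, draw]
FD 9: (-68.138,61.13) -> (-75.419,66.42) [heading=144, draw]
PU: pen up
Final: pos=(-75.419,66.42), heading=144, 8 segment(s) drawn

Segment lengths:
  seg 1: (0,0) -> (16,0), length = 16
  seg 2: (16,0) -> (-0.18,11.756), length = 20
  seg 3: (-0.18,11.756) -> (-16.361,23.511), length = 20
  seg 4: (-16.361,23.511) -> (-32.541,35.267), length = 20
  seg 5: (-32.541,35.267) -> (-48.721,47.023), length = 20
  seg 6: (-48.721,47.023) -> (-64.902,58.779), length = 20
  seg 7: (-64.902,58.779) -> (-68.138,61.13), length = 4
  seg 8: (-68.138,61.13) -> (-75.419,66.42), length = 9
Total = 129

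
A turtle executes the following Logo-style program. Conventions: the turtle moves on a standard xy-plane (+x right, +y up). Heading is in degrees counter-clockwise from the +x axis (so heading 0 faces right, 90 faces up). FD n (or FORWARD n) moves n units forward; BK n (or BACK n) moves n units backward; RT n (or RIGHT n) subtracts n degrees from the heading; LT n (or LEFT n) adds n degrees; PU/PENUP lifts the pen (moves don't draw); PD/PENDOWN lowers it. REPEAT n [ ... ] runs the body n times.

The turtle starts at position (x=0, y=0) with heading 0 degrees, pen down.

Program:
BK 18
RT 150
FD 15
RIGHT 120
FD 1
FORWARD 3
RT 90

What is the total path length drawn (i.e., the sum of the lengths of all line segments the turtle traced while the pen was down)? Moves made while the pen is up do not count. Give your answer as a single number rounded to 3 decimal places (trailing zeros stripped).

Executing turtle program step by step:
Start: pos=(0,0), heading=0, pen down
BK 18: (0,0) -> (-18,0) [heading=0, draw]
RT 150: heading 0 -> 210
FD 15: (-18,0) -> (-30.99,-7.5) [heading=210, draw]
RT 120: heading 210 -> 90
FD 1: (-30.99,-7.5) -> (-30.99,-6.5) [heading=90, draw]
FD 3: (-30.99,-6.5) -> (-30.99,-3.5) [heading=90, draw]
RT 90: heading 90 -> 0
Final: pos=(-30.99,-3.5), heading=0, 4 segment(s) drawn

Segment lengths:
  seg 1: (0,0) -> (-18,0), length = 18
  seg 2: (-18,0) -> (-30.99,-7.5), length = 15
  seg 3: (-30.99,-7.5) -> (-30.99,-6.5), length = 1
  seg 4: (-30.99,-6.5) -> (-30.99,-3.5), length = 3
Total = 37

Answer: 37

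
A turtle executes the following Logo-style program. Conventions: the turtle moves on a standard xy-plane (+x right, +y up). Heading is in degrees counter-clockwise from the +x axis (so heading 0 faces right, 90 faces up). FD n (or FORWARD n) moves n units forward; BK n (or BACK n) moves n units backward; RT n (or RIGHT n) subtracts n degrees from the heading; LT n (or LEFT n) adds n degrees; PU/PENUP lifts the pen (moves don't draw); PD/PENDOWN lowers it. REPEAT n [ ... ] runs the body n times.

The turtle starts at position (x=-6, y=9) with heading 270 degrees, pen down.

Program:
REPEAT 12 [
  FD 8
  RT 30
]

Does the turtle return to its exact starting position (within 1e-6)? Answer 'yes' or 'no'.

Executing turtle program step by step:
Start: pos=(-6,9), heading=270, pen down
REPEAT 12 [
  -- iteration 1/12 --
  FD 8: (-6,9) -> (-6,1) [heading=270, draw]
  RT 30: heading 270 -> 240
  -- iteration 2/12 --
  FD 8: (-6,1) -> (-10,-5.928) [heading=240, draw]
  RT 30: heading 240 -> 210
  -- iteration 3/12 --
  FD 8: (-10,-5.928) -> (-16.928,-9.928) [heading=210, draw]
  RT 30: heading 210 -> 180
  -- iteration 4/12 --
  FD 8: (-16.928,-9.928) -> (-24.928,-9.928) [heading=180, draw]
  RT 30: heading 180 -> 150
  -- iteration 5/12 --
  FD 8: (-24.928,-9.928) -> (-31.856,-5.928) [heading=150, draw]
  RT 30: heading 150 -> 120
  -- iteration 6/12 --
  FD 8: (-31.856,-5.928) -> (-35.856,1) [heading=120, draw]
  RT 30: heading 120 -> 90
  -- iteration 7/12 --
  FD 8: (-35.856,1) -> (-35.856,9) [heading=90, draw]
  RT 30: heading 90 -> 60
  -- iteration 8/12 --
  FD 8: (-35.856,9) -> (-31.856,15.928) [heading=60, draw]
  RT 30: heading 60 -> 30
  -- iteration 9/12 --
  FD 8: (-31.856,15.928) -> (-24.928,19.928) [heading=30, draw]
  RT 30: heading 30 -> 0
  -- iteration 10/12 --
  FD 8: (-24.928,19.928) -> (-16.928,19.928) [heading=0, draw]
  RT 30: heading 0 -> 330
  -- iteration 11/12 --
  FD 8: (-16.928,19.928) -> (-10,15.928) [heading=330, draw]
  RT 30: heading 330 -> 300
  -- iteration 12/12 --
  FD 8: (-10,15.928) -> (-6,9) [heading=300, draw]
  RT 30: heading 300 -> 270
]
Final: pos=(-6,9), heading=270, 12 segment(s) drawn

Start position: (-6, 9)
Final position: (-6, 9)
Distance = 0; < 1e-6 -> CLOSED

Answer: yes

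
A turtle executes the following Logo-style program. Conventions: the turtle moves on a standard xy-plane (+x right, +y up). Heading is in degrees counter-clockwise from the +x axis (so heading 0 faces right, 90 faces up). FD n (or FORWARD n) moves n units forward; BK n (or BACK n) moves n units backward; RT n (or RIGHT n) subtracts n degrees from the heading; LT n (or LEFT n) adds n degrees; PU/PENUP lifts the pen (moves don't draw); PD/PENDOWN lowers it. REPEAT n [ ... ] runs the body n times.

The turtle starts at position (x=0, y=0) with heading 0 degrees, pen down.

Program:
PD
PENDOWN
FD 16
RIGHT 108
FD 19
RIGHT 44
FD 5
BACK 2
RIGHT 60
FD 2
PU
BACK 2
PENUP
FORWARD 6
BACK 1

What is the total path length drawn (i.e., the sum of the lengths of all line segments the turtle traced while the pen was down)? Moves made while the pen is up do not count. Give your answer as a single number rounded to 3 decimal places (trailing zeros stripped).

Executing turtle program step by step:
Start: pos=(0,0), heading=0, pen down
PD: pen down
PD: pen down
FD 16: (0,0) -> (16,0) [heading=0, draw]
RT 108: heading 0 -> 252
FD 19: (16,0) -> (10.129,-18.07) [heading=252, draw]
RT 44: heading 252 -> 208
FD 5: (10.129,-18.07) -> (5.714,-20.417) [heading=208, draw]
BK 2: (5.714,-20.417) -> (7.48,-19.478) [heading=208, draw]
RT 60: heading 208 -> 148
FD 2: (7.48,-19.478) -> (5.784,-18.419) [heading=148, draw]
PU: pen up
BK 2: (5.784,-18.419) -> (7.48,-19.478) [heading=148, move]
PU: pen up
FD 6: (7.48,-19.478) -> (2.392,-16.299) [heading=148, move]
BK 1: (2.392,-16.299) -> (3.24,-16.829) [heading=148, move]
Final: pos=(3.24,-16.829), heading=148, 5 segment(s) drawn

Segment lengths:
  seg 1: (0,0) -> (16,0), length = 16
  seg 2: (16,0) -> (10.129,-18.07), length = 19
  seg 3: (10.129,-18.07) -> (5.714,-20.417), length = 5
  seg 4: (5.714,-20.417) -> (7.48,-19.478), length = 2
  seg 5: (7.48,-19.478) -> (5.784,-18.419), length = 2
Total = 44

Answer: 44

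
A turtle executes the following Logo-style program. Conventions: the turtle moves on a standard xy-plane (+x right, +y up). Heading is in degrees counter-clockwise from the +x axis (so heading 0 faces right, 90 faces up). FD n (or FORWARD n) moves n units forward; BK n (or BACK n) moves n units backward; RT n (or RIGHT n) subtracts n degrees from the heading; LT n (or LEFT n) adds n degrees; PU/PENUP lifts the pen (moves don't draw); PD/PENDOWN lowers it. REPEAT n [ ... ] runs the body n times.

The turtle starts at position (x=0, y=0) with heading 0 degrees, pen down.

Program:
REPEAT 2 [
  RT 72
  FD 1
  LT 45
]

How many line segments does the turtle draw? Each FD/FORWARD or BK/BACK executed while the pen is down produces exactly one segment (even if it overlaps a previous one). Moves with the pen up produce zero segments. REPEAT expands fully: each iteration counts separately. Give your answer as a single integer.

Answer: 2

Derivation:
Executing turtle program step by step:
Start: pos=(0,0), heading=0, pen down
REPEAT 2 [
  -- iteration 1/2 --
  RT 72: heading 0 -> 288
  FD 1: (0,0) -> (0.309,-0.951) [heading=288, draw]
  LT 45: heading 288 -> 333
  -- iteration 2/2 --
  RT 72: heading 333 -> 261
  FD 1: (0.309,-0.951) -> (0.153,-1.939) [heading=261, draw]
  LT 45: heading 261 -> 306
]
Final: pos=(0.153,-1.939), heading=306, 2 segment(s) drawn
Segments drawn: 2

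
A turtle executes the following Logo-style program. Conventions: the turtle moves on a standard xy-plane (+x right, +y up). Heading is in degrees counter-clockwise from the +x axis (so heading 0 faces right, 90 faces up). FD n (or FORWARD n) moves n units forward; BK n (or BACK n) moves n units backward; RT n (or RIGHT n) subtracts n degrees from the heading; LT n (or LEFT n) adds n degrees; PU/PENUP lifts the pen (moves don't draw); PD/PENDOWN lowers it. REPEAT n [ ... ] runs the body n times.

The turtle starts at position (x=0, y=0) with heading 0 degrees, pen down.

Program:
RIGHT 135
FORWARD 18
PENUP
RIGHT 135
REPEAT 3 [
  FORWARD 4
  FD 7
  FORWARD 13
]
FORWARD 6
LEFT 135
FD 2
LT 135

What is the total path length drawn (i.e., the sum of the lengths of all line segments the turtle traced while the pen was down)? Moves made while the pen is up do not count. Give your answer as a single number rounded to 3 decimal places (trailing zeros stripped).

Executing turtle program step by step:
Start: pos=(0,0), heading=0, pen down
RT 135: heading 0 -> 225
FD 18: (0,0) -> (-12.728,-12.728) [heading=225, draw]
PU: pen up
RT 135: heading 225 -> 90
REPEAT 3 [
  -- iteration 1/3 --
  FD 4: (-12.728,-12.728) -> (-12.728,-8.728) [heading=90, move]
  FD 7: (-12.728,-8.728) -> (-12.728,-1.728) [heading=90, move]
  FD 13: (-12.728,-1.728) -> (-12.728,11.272) [heading=90, move]
  -- iteration 2/3 --
  FD 4: (-12.728,11.272) -> (-12.728,15.272) [heading=90, move]
  FD 7: (-12.728,15.272) -> (-12.728,22.272) [heading=90, move]
  FD 13: (-12.728,22.272) -> (-12.728,35.272) [heading=90, move]
  -- iteration 3/3 --
  FD 4: (-12.728,35.272) -> (-12.728,39.272) [heading=90, move]
  FD 7: (-12.728,39.272) -> (-12.728,46.272) [heading=90, move]
  FD 13: (-12.728,46.272) -> (-12.728,59.272) [heading=90, move]
]
FD 6: (-12.728,59.272) -> (-12.728,65.272) [heading=90, move]
LT 135: heading 90 -> 225
FD 2: (-12.728,65.272) -> (-14.142,63.858) [heading=225, move]
LT 135: heading 225 -> 0
Final: pos=(-14.142,63.858), heading=0, 1 segment(s) drawn

Segment lengths:
  seg 1: (0,0) -> (-12.728,-12.728), length = 18
Total = 18

Answer: 18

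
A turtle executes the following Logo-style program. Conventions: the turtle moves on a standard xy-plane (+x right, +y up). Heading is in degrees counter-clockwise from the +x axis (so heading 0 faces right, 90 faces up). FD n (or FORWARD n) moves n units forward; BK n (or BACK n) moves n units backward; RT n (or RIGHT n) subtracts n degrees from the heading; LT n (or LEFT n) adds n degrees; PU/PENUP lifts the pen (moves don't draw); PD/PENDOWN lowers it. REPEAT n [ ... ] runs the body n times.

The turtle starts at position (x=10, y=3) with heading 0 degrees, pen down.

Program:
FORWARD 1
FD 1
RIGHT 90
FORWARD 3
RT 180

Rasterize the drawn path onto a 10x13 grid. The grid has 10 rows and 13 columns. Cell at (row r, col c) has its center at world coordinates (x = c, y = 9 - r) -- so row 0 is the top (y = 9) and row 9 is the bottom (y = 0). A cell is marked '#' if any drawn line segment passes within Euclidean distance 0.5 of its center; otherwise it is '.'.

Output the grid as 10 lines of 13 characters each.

Answer: .............
.............
.............
.............
.............
.............
..........###
............#
............#
............#

Derivation:
Segment 0: (10,3) -> (11,3)
Segment 1: (11,3) -> (12,3)
Segment 2: (12,3) -> (12,0)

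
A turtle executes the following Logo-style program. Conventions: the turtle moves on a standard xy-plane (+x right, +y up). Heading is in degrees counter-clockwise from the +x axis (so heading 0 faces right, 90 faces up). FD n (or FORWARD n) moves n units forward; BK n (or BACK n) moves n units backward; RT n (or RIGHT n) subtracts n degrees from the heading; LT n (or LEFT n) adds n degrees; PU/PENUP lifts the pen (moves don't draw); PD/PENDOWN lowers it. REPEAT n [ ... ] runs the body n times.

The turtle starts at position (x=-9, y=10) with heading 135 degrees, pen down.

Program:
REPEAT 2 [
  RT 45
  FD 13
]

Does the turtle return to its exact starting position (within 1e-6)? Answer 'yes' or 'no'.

Executing turtle program step by step:
Start: pos=(-9,10), heading=135, pen down
REPEAT 2 [
  -- iteration 1/2 --
  RT 45: heading 135 -> 90
  FD 13: (-9,10) -> (-9,23) [heading=90, draw]
  -- iteration 2/2 --
  RT 45: heading 90 -> 45
  FD 13: (-9,23) -> (0.192,32.192) [heading=45, draw]
]
Final: pos=(0.192,32.192), heading=45, 2 segment(s) drawn

Start position: (-9, 10)
Final position: (0.192, 32.192)
Distance = 24.021; >= 1e-6 -> NOT closed

Answer: no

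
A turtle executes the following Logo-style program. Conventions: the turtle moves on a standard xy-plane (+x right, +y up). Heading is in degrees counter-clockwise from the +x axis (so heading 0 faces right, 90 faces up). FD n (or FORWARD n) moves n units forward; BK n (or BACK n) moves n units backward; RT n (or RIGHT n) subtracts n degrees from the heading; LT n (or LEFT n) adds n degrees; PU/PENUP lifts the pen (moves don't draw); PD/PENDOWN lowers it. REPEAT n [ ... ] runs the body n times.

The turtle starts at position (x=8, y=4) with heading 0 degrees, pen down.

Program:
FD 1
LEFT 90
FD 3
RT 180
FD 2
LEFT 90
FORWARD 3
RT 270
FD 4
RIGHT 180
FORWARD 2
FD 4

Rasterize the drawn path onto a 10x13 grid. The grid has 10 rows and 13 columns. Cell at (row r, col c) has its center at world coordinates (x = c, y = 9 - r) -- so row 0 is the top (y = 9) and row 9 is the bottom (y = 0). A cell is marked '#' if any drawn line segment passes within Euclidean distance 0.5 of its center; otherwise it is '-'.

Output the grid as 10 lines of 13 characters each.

Answer: ------------#
------------#
---------#--#
---------#--#
---------####
--------##--#
------------#
-------------
-------------
-------------

Derivation:
Segment 0: (8,4) -> (9,4)
Segment 1: (9,4) -> (9,7)
Segment 2: (9,7) -> (9,5)
Segment 3: (9,5) -> (12,5)
Segment 4: (12,5) -> (12,9)
Segment 5: (12,9) -> (12,7)
Segment 6: (12,7) -> (12,3)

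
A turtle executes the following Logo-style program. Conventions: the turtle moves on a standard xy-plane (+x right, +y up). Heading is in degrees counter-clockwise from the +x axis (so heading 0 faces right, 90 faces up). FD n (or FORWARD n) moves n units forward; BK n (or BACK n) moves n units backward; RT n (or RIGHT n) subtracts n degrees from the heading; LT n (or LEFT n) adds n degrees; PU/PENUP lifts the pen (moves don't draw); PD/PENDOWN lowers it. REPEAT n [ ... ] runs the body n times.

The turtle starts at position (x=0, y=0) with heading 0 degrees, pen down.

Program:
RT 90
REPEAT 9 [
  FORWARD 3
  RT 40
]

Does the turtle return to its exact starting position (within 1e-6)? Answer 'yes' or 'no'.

Answer: yes

Derivation:
Executing turtle program step by step:
Start: pos=(0,0), heading=0, pen down
RT 90: heading 0 -> 270
REPEAT 9 [
  -- iteration 1/9 --
  FD 3: (0,0) -> (0,-3) [heading=270, draw]
  RT 40: heading 270 -> 230
  -- iteration 2/9 --
  FD 3: (0,-3) -> (-1.928,-5.298) [heading=230, draw]
  RT 40: heading 230 -> 190
  -- iteration 3/9 --
  FD 3: (-1.928,-5.298) -> (-4.883,-5.819) [heading=190, draw]
  RT 40: heading 190 -> 150
  -- iteration 4/9 --
  FD 3: (-4.883,-5.819) -> (-7.481,-4.319) [heading=150, draw]
  RT 40: heading 150 -> 110
  -- iteration 5/9 --
  FD 3: (-7.481,-4.319) -> (-8.507,-1.5) [heading=110, draw]
  RT 40: heading 110 -> 70
  -- iteration 6/9 --
  FD 3: (-8.507,-1.5) -> (-7.481,1.319) [heading=70, draw]
  RT 40: heading 70 -> 30
  -- iteration 7/9 --
  FD 3: (-7.481,1.319) -> (-4.883,2.819) [heading=30, draw]
  RT 40: heading 30 -> 350
  -- iteration 8/9 --
  FD 3: (-4.883,2.819) -> (-1.928,2.298) [heading=350, draw]
  RT 40: heading 350 -> 310
  -- iteration 9/9 --
  FD 3: (-1.928,2.298) -> (0,0) [heading=310, draw]
  RT 40: heading 310 -> 270
]
Final: pos=(0,0), heading=270, 9 segment(s) drawn

Start position: (0, 0)
Final position: (0, 0)
Distance = 0; < 1e-6 -> CLOSED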